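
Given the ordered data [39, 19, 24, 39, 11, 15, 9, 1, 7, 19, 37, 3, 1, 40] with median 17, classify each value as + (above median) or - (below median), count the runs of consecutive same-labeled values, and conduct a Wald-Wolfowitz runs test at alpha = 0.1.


Step 1: Compute median = 17; label A = above, B = below.
Labels in order: AAAABBBBBAABBA  (n_A = 7, n_B = 7)
Step 2: Count runs R = 5.
Step 3: Under H0 (random ordering), E[R] = 2*n_A*n_B/(n_A+n_B) + 1 = 2*7*7/14 + 1 = 8.0000.
        Var[R] = 2*n_A*n_B*(2*n_A*n_B - n_A - n_B) / ((n_A+n_B)^2 * (n_A+n_B-1)) = 8232/2548 = 3.2308.
        SD[R] = 1.7974.
Step 4: Continuity-corrected z = (R + 0.5 - E[R]) / SD[R] = (5 + 0.5 - 8.0000) / 1.7974 = -1.3909.
Step 5: Two-sided p-value via normal approximation = 2*(1 - Phi(|z|)) = 0.164264.
Step 6: alpha = 0.1. fail to reject H0.

R = 5, z = -1.3909, p = 0.164264, fail to reject H0.


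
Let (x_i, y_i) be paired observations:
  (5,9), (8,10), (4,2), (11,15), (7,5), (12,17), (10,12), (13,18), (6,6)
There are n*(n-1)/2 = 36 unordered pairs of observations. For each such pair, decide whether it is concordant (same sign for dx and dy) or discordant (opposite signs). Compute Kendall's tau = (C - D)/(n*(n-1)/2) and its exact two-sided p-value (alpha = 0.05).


Step 1: Enumerate the 36 unordered pairs (i,j) with i<j and classify each by sign(x_j-x_i) * sign(y_j-y_i).
  (1,2):dx=+3,dy=+1->C; (1,3):dx=-1,dy=-7->C; (1,4):dx=+6,dy=+6->C; (1,5):dx=+2,dy=-4->D
  (1,6):dx=+7,dy=+8->C; (1,7):dx=+5,dy=+3->C; (1,8):dx=+8,dy=+9->C; (1,9):dx=+1,dy=-3->D
  (2,3):dx=-4,dy=-8->C; (2,4):dx=+3,dy=+5->C; (2,5):dx=-1,dy=-5->C; (2,6):dx=+4,dy=+7->C
  (2,7):dx=+2,dy=+2->C; (2,8):dx=+5,dy=+8->C; (2,9):dx=-2,dy=-4->C; (3,4):dx=+7,dy=+13->C
  (3,5):dx=+3,dy=+3->C; (3,6):dx=+8,dy=+15->C; (3,7):dx=+6,dy=+10->C; (3,8):dx=+9,dy=+16->C
  (3,9):dx=+2,dy=+4->C; (4,5):dx=-4,dy=-10->C; (4,6):dx=+1,dy=+2->C; (4,7):dx=-1,dy=-3->C
  (4,8):dx=+2,dy=+3->C; (4,9):dx=-5,dy=-9->C; (5,6):dx=+5,dy=+12->C; (5,7):dx=+3,dy=+7->C
  (5,8):dx=+6,dy=+13->C; (5,9):dx=-1,dy=+1->D; (6,7):dx=-2,dy=-5->C; (6,8):dx=+1,dy=+1->C
  (6,9):dx=-6,dy=-11->C; (7,8):dx=+3,dy=+6->C; (7,9):dx=-4,dy=-6->C; (8,9):dx=-7,dy=-12->C
Step 2: C = 33, D = 3, total pairs = 36.
Step 3: tau = (C - D)/(n(n-1)/2) = (33 - 3)/36 = 0.833333.
Step 4: Exact two-sided p-value (enumerate n! = 362880 permutations of y under H0): p = 0.000854.
Step 5: alpha = 0.05. reject H0.

tau_b = 0.8333 (C=33, D=3), p = 0.000854, reject H0.


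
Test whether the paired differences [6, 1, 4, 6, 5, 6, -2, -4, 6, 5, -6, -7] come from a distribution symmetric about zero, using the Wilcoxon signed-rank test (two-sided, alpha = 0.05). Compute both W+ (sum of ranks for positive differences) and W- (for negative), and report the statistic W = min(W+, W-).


Step 1: Drop any zero differences (none here) and take |d_i|.
|d| = [6, 1, 4, 6, 5, 6, 2, 4, 6, 5, 6, 7]
Step 2: Midrank |d_i| (ties get averaged ranks).
ranks: |6|->9, |1|->1, |4|->3.5, |6|->9, |5|->5.5, |6|->9, |2|->2, |4|->3.5, |6|->9, |5|->5.5, |6|->9, |7|->12
Step 3: Attach original signs; sum ranks with positive sign and with negative sign.
W+ = 9 + 1 + 3.5 + 9 + 5.5 + 9 + 9 + 5.5 = 51.5
W- = 2 + 3.5 + 9 + 12 = 26.5
(Check: W+ + W- = 78 should equal n(n+1)/2 = 78.)
Step 4: Test statistic W = min(W+, W-) = 26.5.
Step 5: Ties in |d|, so use the tie-corrected normal approximation.
        E[W] = n(n+1)/4 = 12*13/4 = 39.
        Tie groups: |d|=4 (t=2), |d|=5 (t=2), |d|=6 (t=5); sum(t^3 - t) = 132.
        Var[W] = n(n+1)(2n+1)/24 - sum(t^3-t)/48 = 3900/24 - 132/48 = 159.75.
        z = (W - E[W]) / sqrt(Var[W]) = (26.5 - 39) / 12.6392 = -0.9890.
        Two-sided p = 2*Phi(z) = 0.322671.
Step 6: alpha = 0.05. fail to reject H0.

W+ = 51.5, W- = 26.5, W = min = 26.5, p = 0.322671, fail to reject H0.


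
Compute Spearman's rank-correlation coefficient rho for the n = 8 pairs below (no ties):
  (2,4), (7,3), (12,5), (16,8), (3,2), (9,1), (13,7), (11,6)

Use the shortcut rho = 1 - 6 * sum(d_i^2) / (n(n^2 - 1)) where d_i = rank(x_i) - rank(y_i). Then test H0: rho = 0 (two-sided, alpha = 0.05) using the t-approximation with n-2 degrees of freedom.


Step 1: Rank x and y separately (midranks; no ties here).
rank(x): 2->1, 7->3, 12->6, 16->8, 3->2, 9->4, 13->7, 11->5
rank(y): 4->4, 3->3, 5->5, 8->8, 2->2, 1->1, 7->7, 6->6
Step 2: d_i = R_x(i) - R_y(i); compute d_i^2.
  (1-4)^2=9, (3-3)^2=0, (6-5)^2=1, (8-8)^2=0, (2-2)^2=0, (4-1)^2=9, (7-7)^2=0, (5-6)^2=1
sum(d^2) = 20.
Step 3: rho = 1 - 6*20 / (8*(8^2 - 1)) = 1 - 120/504 = 0.761905.
Step 4: Under H0, t = rho * sqrt((n-2)/(1-rho^2)) = 2.8814 ~ t(6).
Step 5: Two-sided p-value from the t-distribution with 6 df = 0.028005.
Step 6: alpha = 0.05. reject H0.

rho = 0.7619, p = 0.028005, reject H0 at alpha = 0.05.


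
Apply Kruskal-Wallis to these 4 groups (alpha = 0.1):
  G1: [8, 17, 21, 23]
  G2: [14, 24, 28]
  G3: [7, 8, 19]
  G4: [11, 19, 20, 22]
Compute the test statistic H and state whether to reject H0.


Step 1: Combine all N = 14 observations and assign midranks.
sorted (value, group, rank): (7,G3,1), (8,G1,2.5), (8,G3,2.5), (11,G4,4), (14,G2,5), (17,G1,6), (19,G3,7.5), (19,G4,7.5), (20,G4,9), (21,G1,10), (22,G4,11), (23,G1,12), (24,G2,13), (28,G2,14)
Step 2: Sum ranks within each group.
R_1 = 30.5 (n_1 = 4)
R_2 = 32 (n_2 = 3)
R_3 = 11 (n_3 = 3)
R_4 = 31.5 (n_4 = 4)
Step 3: H = 12/(N(N+1)) * sum(R_i^2/n_i) - 3(N+1)
     = 12/(14*15) * (30.5^2/4 + 32^2/3 + 11^2/3 + 31.5^2/4) - 3*15
     = 0.057143 * 862.292 - 45
     = 4.273810.
Step 4: Ties present; correction factor C = 1 - 12/(14^3 - 14) = 0.995604. Corrected H = 4.273810 / 0.995604 = 4.292678.
Step 5: Under H0, H ~ chi^2(3); p-value = 0.231545.
Step 6: alpha = 0.1. fail to reject H0.

H = 4.2927, df = 3, p = 0.231545, fail to reject H0.


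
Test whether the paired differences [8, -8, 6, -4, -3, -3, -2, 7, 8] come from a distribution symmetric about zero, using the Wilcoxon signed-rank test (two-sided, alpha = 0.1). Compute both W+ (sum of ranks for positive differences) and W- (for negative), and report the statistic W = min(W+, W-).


Step 1: Drop any zero differences (none here) and take |d_i|.
|d| = [8, 8, 6, 4, 3, 3, 2, 7, 8]
Step 2: Midrank |d_i| (ties get averaged ranks).
ranks: |8|->8, |8|->8, |6|->5, |4|->4, |3|->2.5, |3|->2.5, |2|->1, |7|->6, |8|->8
Step 3: Attach original signs; sum ranks with positive sign and with negative sign.
W+ = 8 + 5 + 6 + 8 = 27
W- = 8 + 4 + 2.5 + 2.5 + 1 = 18
(Check: W+ + W- = 45 should equal n(n+1)/2 = 45.)
Step 4: Test statistic W = min(W+, W-) = 18.
Step 5: Ties in |d|, so use the tie-corrected normal approximation.
        E[W] = n(n+1)/4 = 9*10/4 = 22.5.
        Tie groups: |d|=3 (t=2), |d|=8 (t=3); sum(t^3 - t) = 30.
        Var[W] = n(n+1)(2n+1)/24 - sum(t^3-t)/48 = 1710/24 - 30/48 = 70.625.
        z = (W - E[W]) / sqrt(Var[W]) = (18 - 22.5) / 8.4039 = -0.5355.
        Two-sided p = 2*Phi(z) = 0.592326.
Step 6: alpha = 0.1. fail to reject H0.

W+ = 27, W- = 18, W = min = 18, p = 0.592326, fail to reject H0.


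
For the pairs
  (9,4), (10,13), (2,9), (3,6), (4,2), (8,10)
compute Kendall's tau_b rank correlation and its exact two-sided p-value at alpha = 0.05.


Step 1: Enumerate the 15 unordered pairs (i,j) with i<j and classify each by sign(x_j-x_i) * sign(y_j-y_i).
  (1,2):dx=+1,dy=+9->C; (1,3):dx=-7,dy=+5->D; (1,4):dx=-6,dy=+2->D; (1,5):dx=-5,dy=-2->C
  (1,6):dx=-1,dy=+6->D; (2,3):dx=-8,dy=-4->C; (2,4):dx=-7,dy=-7->C; (2,5):dx=-6,dy=-11->C
  (2,6):dx=-2,dy=-3->C; (3,4):dx=+1,dy=-3->D; (3,5):dx=+2,dy=-7->D; (3,6):dx=+6,dy=+1->C
  (4,5):dx=+1,dy=-4->D; (4,6):dx=+5,dy=+4->C; (5,6):dx=+4,dy=+8->C
Step 2: C = 9, D = 6, total pairs = 15.
Step 3: tau = (C - D)/(n(n-1)/2) = (9 - 6)/15 = 0.200000.
Step 4: Exact two-sided p-value (enumerate n! = 720 permutations of y under H0): p = 0.719444.
Step 5: alpha = 0.05. fail to reject H0.

tau_b = 0.2000 (C=9, D=6), p = 0.719444, fail to reject H0.


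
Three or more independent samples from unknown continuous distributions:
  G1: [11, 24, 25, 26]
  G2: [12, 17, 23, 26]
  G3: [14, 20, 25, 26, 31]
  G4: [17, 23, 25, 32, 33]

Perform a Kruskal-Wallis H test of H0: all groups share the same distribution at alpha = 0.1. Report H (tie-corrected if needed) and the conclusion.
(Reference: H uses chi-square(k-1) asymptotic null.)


Step 1: Combine all N = 18 observations and assign midranks.
sorted (value, group, rank): (11,G1,1), (12,G2,2), (14,G3,3), (17,G2,4.5), (17,G4,4.5), (20,G3,6), (23,G2,7.5), (23,G4,7.5), (24,G1,9), (25,G1,11), (25,G3,11), (25,G4,11), (26,G1,14), (26,G2,14), (26,G3,14), (31,G3,16), (32,G4,17), (33,G4,18)
Step 2: Sum ranks within each group.
R_1 = 35 (n_1 = 4)
R_2 = 28 (n_2 = 4)
R_3 = 50 (n_3 = 5)
R_4 = 58 (n_4 = 5)
Step 3: H = 12/(N(N+1)) * sum(R_i^2/n_i) - 3(N+1)
     = 12/(18*19) * (35^2/4 + 28^2/4 + 50^2/5 + 58^2/5) - 3*19
     = 0.035088 * 1675.05 - 57
     = 1.773684.
Step 4: Ties present; correction factor C = 1 - 60/(18^3 - 18) = 0.989680. Corrected H = 1.773684 / 0.989680 = 1.792179.
Step 5: Under H0, H ~ chi^2(3); p-value = 0.616638.
Step 6: alpha = 0.1. fail to reject H0.

H = 1.7922, df = 3, p = 0.616638, fail to reject H0.


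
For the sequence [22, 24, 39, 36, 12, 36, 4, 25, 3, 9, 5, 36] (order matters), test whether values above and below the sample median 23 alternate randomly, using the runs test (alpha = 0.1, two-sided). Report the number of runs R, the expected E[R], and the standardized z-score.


Step 1: Compute median = 23; label A = above, B = below.
Labels in order: BAAABABABBBA  (n_A = 6, n_B = 6)
Step 2: Count runs R = 8.
Step 3: Under H0 (random ordering), E[R] = 2*n_A*n_B/(n_A+n_B) + 1 = 2*6*6/12 + 1 = 7.0000.
        Var[R] = 2*n_A*n_B*(2*n_A*n_B - n_A - n_B) / ((n_A+n_B)^2 * (n_A+n_B-1)) = 4320/1584 = 2.7273.
        SD[R] = 1.6514.
Step 4: Continuity-corrected z = (R - 0.5 - E[R]) / SD[R] = (8 - 0.5 - 7.0000) / 1.6514 = 0.3028.
Step 5: Two-sided p-value via normal approximation = 2*(1 - Phi(|z|)) = 0.762069.
Step 6: alpha = 0.1. fail to reject H0.

R = 8, z = 0.3028, p = 0.762069, fail to reject H0.


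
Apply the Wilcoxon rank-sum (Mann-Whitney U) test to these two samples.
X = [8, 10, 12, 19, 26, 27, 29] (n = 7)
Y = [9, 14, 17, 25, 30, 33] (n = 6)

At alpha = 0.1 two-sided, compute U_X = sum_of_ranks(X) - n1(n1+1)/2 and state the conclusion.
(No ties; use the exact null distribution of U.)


Step 1: Combine and sort all 13 observations; assign midranks.
sorted (value, group): (8,X), (9,Y), (10,X), (12,X), (14,Y), (17,Y), (19,X), (25,Y), (26,X), (27,X), (29,X), (30,Y), (33,Y)
ranks: 8->1, 9->2, 10->3, 12->4, 14->5, 17->6, 19->7, 25->8, 26->9, 27->10, 29->11, 30->12, 33->13
Step 2: Rank sum for X: R1 = 1 + 3 + 4 + 7 + 9 + 10 + 11 = 45.
Step 3: U_X = R1 - n1(n1+1)/2 = 45 - 7*8/2 = 45 - 28 = 17.
       U_Y = n1*n2 - U_X = 42 - 17 = 25.
Step 4: No ties, so the exact null distribution of U (based on enumerating the C(13,7) = 1716 equally likely rank assignments) gives the two-sided p-value.
Step 5: p-value = 0.628205; compare to alpha = 0.1. fail to reject H0.

U_X = 17, p = 0.628205, fail to reject H0 at alpha = 0.1.


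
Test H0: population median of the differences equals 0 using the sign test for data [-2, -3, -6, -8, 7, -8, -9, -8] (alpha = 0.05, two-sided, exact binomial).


Step 1: Discard zero differences. Original n = 8; n_eff = number of nonzero differences = 8.
Nonzero differences (with sign): -2, -3, -6, -8, +7, -8, -9, -8
Step 2: Count signs: positive = 1, negative = 7.
Step 3: Under H0: P(positive) = 0.5, so the number of positives S ~ Bin(8, 0.5).
Step 4: Two-sided exact p-value = sum of Bin(8,0.5) probabilities at or below the observed probability = 0.070312.
Step 5: alpha = 0.05. fail to reject H0.

n_eff = 8, pos = 1, neg = 7, p = 0.070312, fail to reject H0.


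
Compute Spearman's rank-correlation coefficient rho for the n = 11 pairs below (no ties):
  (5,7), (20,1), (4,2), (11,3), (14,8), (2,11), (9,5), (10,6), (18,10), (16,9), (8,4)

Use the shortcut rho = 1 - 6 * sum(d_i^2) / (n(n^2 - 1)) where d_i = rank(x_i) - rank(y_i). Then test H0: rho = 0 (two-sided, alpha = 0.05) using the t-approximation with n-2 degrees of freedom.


Step 1: Rank x and y separately (midranks; no ties here).
rank(x): 5->3, 20->11, 4->2, 11->7, 14->8, 2->1, 9->5, 10->6, 18->10, 16->9, 8->4
rank(y): 7->7, 1->1, 2->2, 3->3, 8->8, 11->11, 5->5, 6->6, 10->10, 9->9, 4->4
Step 2: d_i = R_x(i) - R_y(i); compute d_i^2.
  (3-7)^2=16, (11-1)^2=100, (2-2)^2=0, (7-3)^2=16, (8-8)^2=0, (1-11)^2=100, (5-5)^2=0, (6-6)^2=0, (10-10)^2=0, (9-9)^2=0, (4-4)^2=0
sum(d^2) = 232.
Step 3: rho = 1 - 6*232 / (11*(11^2 - 1)) = 1 - 1392/1320 = -0.054545.
Step 4: Under H0, t = rho * sqrt((n-2)/(1-rho^2)) = -0.1639 ~ t(9).
Step 5: Two-sided p-value from the t-distribution with 9 df = 0.873447.
Step 6: alpha = 0.05. fail to reject H0.

rho = -0.0545, p = 0.873447, fail to reject H0 at alpha = 0.05.


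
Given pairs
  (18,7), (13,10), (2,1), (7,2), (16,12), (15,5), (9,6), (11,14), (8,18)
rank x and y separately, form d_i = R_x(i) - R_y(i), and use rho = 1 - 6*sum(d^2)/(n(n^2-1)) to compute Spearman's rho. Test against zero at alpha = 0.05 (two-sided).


Step 1: Rank x and y separately (midranks; no ties here).
rank(x): 18->9, 13->6, 2->1, 7->2, 16->8, 15->7, 9->4, 11->5, 8->3
rank(y): 7->5, 10->6, 1->1, 2->2, 12->7, 5->3, 6->4, 14->8, 18->9
Step 2: d_i = R_x(i) - R_y(i); compute d_i^2.
  (9-5)^2=16, (6-6)^2=0, (1-1)^2=0, (2-2)^2=0, (8-7)^2=1, (7-3)^2=16, (4-4)^2=0, (5-8)^2=9, (3-9)^2=36
sum(d^2) = 78.
Step 3: rho = 1 - 6*78 / (9*(9^2 - 1)) = 1 - 468/720 = 0.350000.
Step 4: Under H0, t = rho * sqrt((n-2)/(1-rho^2)) = 0.9885 ~ t(7).
Step 5: Two-sided p-value from the t-distribution with 7 df = 0.355820.
Step 6: alpha = 0.05. fail to reject H0.

rho = 0.3500, p = 0.355820, fail to reject H0 at alpha = 0.05.


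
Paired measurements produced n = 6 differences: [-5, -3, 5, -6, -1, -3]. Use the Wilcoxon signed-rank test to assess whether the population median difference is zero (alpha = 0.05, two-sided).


Step 1: Drop any zero differences (none here) and take |d_i|.
|d| = [5, 3, 5, 6, 1, 3]
Step 2: Midrank |d_i| (ties get averaged ranks).
ranks: |5|->4.5, |3|->2.5, |5|->4.5, |6|->6, |1|->1, |3|->2.5
Step 3: Attach original signs; sum ranks with positive sign and with negative sign.
W+ = 4.5 = 4.5
W- = 4.5 + 2.5 + 6 + 1 + 2.5 = 16.5
(Check: W+ + W- = 21 should equal n(n+1)/2 = 21.)
Step 4: Test statistic W = min(W+, W-) = 4.5.
Step 5: Ties in |d|, so use the tie-corrected normal approximation.
        E[W] = n(n+1)/4 = 6*7/4 = 10.5.
        Tie groups: |d|=3 (t=2), |d|=5 (t=2); sum(t^3 - t) = 12.
        Var[W] = n(n+1)(2n+1)/24 - sum(t^3-t)/48 = 546/24 - 12/48 = 22.5.
        z = (W - E[W]) / sqrt(Var[W]) = (4.5 - 10.5) / 4.7434 = -1.2649.
        Two-sided p = 2*Phi(z) = 0.205903.
Step 6: alpha = 0.05. fail to reject H0.

W+ = 4.5, W- = 16.5, W = min = 4.5, p = 0.205903, fail to reject H0.


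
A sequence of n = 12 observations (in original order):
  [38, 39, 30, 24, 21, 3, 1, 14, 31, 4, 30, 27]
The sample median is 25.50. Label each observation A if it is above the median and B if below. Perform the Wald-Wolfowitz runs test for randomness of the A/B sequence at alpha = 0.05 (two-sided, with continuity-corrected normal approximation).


Step 1: Compute median = 25.50; label A = above, B = below.
Labels in order: AAABBBBBABAA  (n_A = 6, n_B = 6)
Step 2: Count runs R = 5.
Step 3: Under H0 (random ordering), E[R] = 2*n_A*n_B/(n_A+n_B) + 1 = 2*6*6/12 + 1 = 7.0000.
        Var[R] = 2*n_A*n_B*(2*n_A*n_B - n_A - n_B) / ((n_A+n_B)^2 * (n_A+n_B-1)) = 4320/1584 = 2.7273.
        SD[R] = 1.6514.
Step 4: Continuity-corrected z = (R + 0.5 - E[R]) / SD[R] = (5 + 0.5 - 7.0000) / 1.6514 = -0.9083.
Step 5: Two-sided p-value via normal approximation = 2*(1 - Phi(|z|)) = 0.363722.
Step 6: alpha = 0.05. fail to reject H0.

R = 5, z = -0.9083, p = 0.363722, fail to reject H0.


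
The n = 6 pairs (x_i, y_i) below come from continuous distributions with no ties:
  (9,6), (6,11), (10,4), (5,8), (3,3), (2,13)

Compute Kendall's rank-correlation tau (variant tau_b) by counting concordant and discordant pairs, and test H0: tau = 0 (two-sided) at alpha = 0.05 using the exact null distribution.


Step 1: Enumerate the 15 unordered pairs (i,j) with i<j and classify each by sign(x_j-x_i) * sign(y_j-y_i).
  (1,2):dx=-3,dy=+5->D; (1,3):dx=+1,dy=-2->D; (1,4):dx=-4,dy=+2->D; (1,5):dx=-6,dy=-3->C
  (1,6):dx=-7,dy=+7->D; (2,3):dx=+4,dy=-7->D; (2,4):dx=-1,dy=-3->C; (2,5):dx=-3,dy=-8->C
  (2,6):dx=-4,dy=+2->D; (3,4):dx=-5,dy=+4->D; (3,5):dx=-7,dy=-1->C; (3,6):dx=-8,dy=+9->D
  (4,5):dx=-2,dy=-5->C; (4,6):dx=-3,dy=+5->D; (5,6):dx=-1,dy=+10->D
Step 2: C = 5, D = 10, total pairs = 15.
Step 3: tau = (C - D)/(n(n-1)/2) = (5 - 10)/15 = -0.333333.
Step 4: Exact two-sided p-value (enumerate n! = 720 permutations of y under H0): p = 0.469444.
Step 5: alpha = 0.05. fail to reject H0.

tau_b = -0.3333 (C=5, D=10), p = 0.469444, fail to reject H0.


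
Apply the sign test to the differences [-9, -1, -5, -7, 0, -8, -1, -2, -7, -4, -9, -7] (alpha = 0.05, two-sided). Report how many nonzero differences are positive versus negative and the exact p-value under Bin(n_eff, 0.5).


Step 1: Discard zero differences. Original n = 12; n_eff = number of nonzero differences = 11.
Nonzero differences (with sign): -9, -1, -5, -7, -8, -1, -2, -7, -4, -9, -7
Step 2: Count signs: positive = 0, negative = 11.
Step 3: Under H0: P(positive) = 0.5, so the number of positives S ~ Bin(11, 0.5).
Step 4: Two-sided exact p-value = sum of Bin(11,0.5) probabilities at or below the observed probability = 0.000977.
Step 5: alpha = 0.05. reject H0.

n_eff = 11, pos = 0, neg = 11, p = 0.000977, reject H0.


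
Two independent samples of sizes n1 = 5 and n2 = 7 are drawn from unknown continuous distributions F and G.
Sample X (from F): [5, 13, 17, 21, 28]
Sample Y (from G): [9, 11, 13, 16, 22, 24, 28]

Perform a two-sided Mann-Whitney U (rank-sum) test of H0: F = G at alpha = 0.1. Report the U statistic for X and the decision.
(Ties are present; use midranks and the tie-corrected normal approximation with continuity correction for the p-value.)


Step 1: Combine and sort all 12 observations; assign midranks.
sorted (value, group): (5,X), (9,Y), (11,Y), (13,X), (13,Y), (16,Y), (17,X), (21,X), (22,Y), (24,Y), (28,X), (28,Y)
ranks: 5->1, 9->2, 11->3, 13->4.5, 13->4.5, 16->6, 17->7, 21->8, 22->9, 24->10, 28->11.5, 28->11.5
Step 2: Rank sum for X: R1 = 1 + 4.5 + 7 + 8 + 11.5 = 32.
Step 3: U_X = R1 - n1(n1+1)/2 = 32 - 5*6/2 = 32 - 15 = 17.
       U_Y = n1*n2 - U_X = 35 - 17 = 18.
Step 4: Ties are present, so use the tie-corrected normal approximation (with continuity correction) for the p-value.
Step 5: p-value = 1.000000; compare to alpha = 0.1. fail to reject H0.

U_X = 17, p = 1.000000, fail to reject H0 at alpha = 0.1.


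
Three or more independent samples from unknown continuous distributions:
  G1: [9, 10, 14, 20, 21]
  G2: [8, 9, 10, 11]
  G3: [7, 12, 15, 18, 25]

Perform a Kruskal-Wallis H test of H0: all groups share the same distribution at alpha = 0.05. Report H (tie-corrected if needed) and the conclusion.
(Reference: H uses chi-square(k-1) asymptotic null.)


Step 1: Combine all N = 14 observations and assign midranks.
sorted (value, group, rank): (7,G3,1), (8,G2,2), (9,G1,3.5), (9,G2,3.5), (10,G1,5.5), (10,G2,5.5), (11,G2,7), (12,G3,8), (14,G1,9), (15,G3,10), (18,G3,11), (20,G1,12), (21,G1,13), (25,G3,14)
Step 2: Sum ranks within each group.
R_1 = 43 (n_1 = 5)
R_2 = 18 (n_2 = 4)
R_3 = 44 (n_3 = 5)
Step 3: H = 12/(N(N+1)) * sum(R_i^2/n_i) - 3(N+1)
     = 12/(14*15) * (43^2/5 + 18^2/4 + 44^2/5) - 3*15
     = 0.057143 * 838 - 45
     = 2.885714.
Step 4: Ties present; correction factor C = 1 - 12/(14^3 - 14) = 0.995604. Corrected H = 2.885714 / 0.995604 = 2.898455.
Step 5: Under H0, H ~ chi^2(2); p-value = 0.234752.
Step 6: alpha = 0.05. fail to reject H0.

H = 2.8985, df = 2, p = 0.234752, fail to reject H0.


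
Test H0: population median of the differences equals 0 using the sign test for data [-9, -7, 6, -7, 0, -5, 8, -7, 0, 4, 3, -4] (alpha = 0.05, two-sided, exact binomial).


Step 1: Discard zero differences. Original n = 12; n_eff = number of nonzero differences = 10.
Nonzero differences (with sign): -9, -7, +6, -7, -5, +8, -7, +4, +3, -4
Step 2: Count signs: positive = 4, negative = 6.
Step 3: Under H0: P(positive) = 0.5, so the number of positives S ~ Bin(10, 0.5).
Step 4: Two-sided exact p-value = sum of Bin(10,0.5) probabilities at or below the observed probability = 0.753906.
Step 5: alpha = 0.05. fail to reject H0.

n_eff = 10, pos = 4, neg = 6, p = 0.753906, fail to reject H0.


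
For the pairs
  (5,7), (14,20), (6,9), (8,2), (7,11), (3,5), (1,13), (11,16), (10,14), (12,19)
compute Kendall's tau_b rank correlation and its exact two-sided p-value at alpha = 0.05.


Step 1: Enumerate the 45 unordered pairs (i,j) with i<j and classify each by sign(x_j-x_i) * sign(y_j-y_i).
  (1,2):dx=+9,dy=+13->C; (1,3):dx=+1,dy=+2->C; (1,4):dx=+3,dy=-5->D; (1,5):dx=+2,dy=+4->C
  (1,6):dx=-2,dy=-2->C; (1,7):dx=-4,dy=+6->D; (1,8):dx=+6,dy=+9->C; (1,9):dx=+5,dy=+7->C
  (1,10):dx=+7,dy=+12->C; (2,3):dx=-8,dy=-11->C; (2,4):dx=-6,dy=-18->C; (2,5):dx=-7,dy=-9->C
  (2,6):dx=-11,dy=-15->C; (2,7):dx=-13,dy=-7->C; (2,8):dx=-3,dy=-4->C; (2,9):dx=-4,dy=-6->C
  (2,10):dx=-2,dy=-1->C; (3,4):dx=+2,dy=-7->D; (3,5):dx=+1,dy=+2->C; (3,6):dx=-3,dy=-4->C
  (3,7):dx=-5,dy=+4->D; (3,8):dx=+5,dy=+7->C; (3,9):dx=+4,dy=+5->C; (3,10):dx=+6,dy=+10->C
  (4,5):dx=-1,dy=+9->D; (4,6):dx=-5,dy=+3->D; (4,7):dx=-7,dy=+11->D; (4,8):dx=+3,dy=+14->C
  (4,9):dx=+2,dy=+12->C; (4,10):dx=+4,dy=+17->C; (5,6):dx=-4,dy=-6->C; (5,7):dx=-6,dy=+2->D
  (5,8):dx=+4,dy=+5->C; (5,9):dx=+3,dy=+3->C; (5,10):dx=+5,dy=+8->C; (6,7):dx=-2,dy=+8->D
  (6,8):dx=+8,dy=+11->C; (6,9):dx=+7,dy=+9->C; (6,10):dx=+9,dy=+14->C; (7,8):dx=+10,dy=+3->C
  (7,9):dx=+9,dy=+1->C; (7,10):dx=+11,dy=+6->C; (8,9):dx=-1,dy=-2->C; (8,10):dx=+1,dy=+3->C
  (9,10):dx=+2,dy=+5->C
Step 2: C = 36, D = 9, total pairs = 45.
Step 3: tau = (C - D)/(n(n-1)/2) = (36 - 9)/45 = 0.600000.
Step 4: Exact two-sided p-value (enumerate n! = 3628800 permutations of y under H0): p = 0.016666.
Step 5: alpha = 0.05. reject H0.

tau_b = 0.6000 (C=36, D=9), p = 0.016666, reject H0.


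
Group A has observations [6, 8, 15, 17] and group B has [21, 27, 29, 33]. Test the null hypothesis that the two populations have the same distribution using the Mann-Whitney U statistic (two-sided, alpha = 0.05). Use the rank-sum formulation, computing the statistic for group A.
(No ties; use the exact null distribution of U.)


Step 1: Combine and sort all 8 observations; assign midranks.
sorted (value, group): (6,X), (8,X), (15,X), (17,X), (21,Y), (27,Y), (29,Y), (33,Y)
ranks: 6->1, 8->2, 15->3, 17->4, 21->5, 27->6, 29->7, 33->8
Step 2: Rank sum for X: R1 = 1 + 2 + 3 + 4 = 10.
Step 3: U_X = R1 - n1(n1+1)/2 = 10 - 4*5/2 = 10 - 10 = 0.
       U_Y = n1*n2 - U_X = 16 - 0 = 16.
Step 4: No ties, so the exact null distribution of U (based on enumerating the C(8,4) = 70 equally likely rank assignments) gives the two-sided p-value.
Step 5: p-value = 0.028571; compare to alpha = 0.05. reject H0.

U_X = 0, p = 0.028571, reject H0 at alpha = 0.05.


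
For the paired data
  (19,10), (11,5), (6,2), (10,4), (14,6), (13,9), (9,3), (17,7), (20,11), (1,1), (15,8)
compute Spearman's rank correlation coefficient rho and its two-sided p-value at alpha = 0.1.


Step 1: Rank x and y separately (midranks; no ties here).
rank(x): 19->10, 11->5, 6->2, 10->4, 14->7, 13->6, 9->3, 17->9, 20->11, 1->1, 15->8
rank(y): 10->10, 5->5, 2->2, 4->4, 6->6, 9->9, 3->3, 7->7, 11->11, 1->1, 8->8
Step 2: d_i = R_x(i) - R_y(i); compute d_i^2.
  (10-10)^2=0, (5-5)^2=0, (2-2)^2=0, (4-4)^2=0, (7-6)^2=1, (6-9)^2=9, (3-3)^2=0, (9-7)^2=4, (11-11)^2=0, (1-1)^2=0, (8-8)^2=0
sum(d^2) = 14.
Step 3: rho = 1 - 6*14 / (11*(11^2 - 1)) = 1 - 84/1320 = 0.936364.
Step 4: Under H0, t = rho * sqrt((n-2)/(1-rho^2)) = 8.0024 ~ t(9).
Step 5: Two-sided p-value from the t-distribution with 9 df = 0.000022.
Step 6: alpha = 0.1. reject H0.

rho = 0.9364, p = 0.000022, reject H0 at alpha = 0.1.


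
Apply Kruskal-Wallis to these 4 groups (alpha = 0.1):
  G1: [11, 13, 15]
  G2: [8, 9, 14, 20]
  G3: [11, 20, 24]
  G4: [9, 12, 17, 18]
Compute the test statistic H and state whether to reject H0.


Step 1: Combine all N = 14 observations and assign midranks.
sorted (value, group, rank): (8,G2,1), (9,G2,2.5), (9,G4,2.5), (11,G1,4.5), (11,G3,4.5), (12,G4,6), (13,G1,7), (14,G2,8), (15,G1,9), (17,G4,10), (18,G4,11), (20,G2,12.5), (20,G3,12.5), (24,G3,14)
Step 2: Sum ranks within each group.
R_1 = 20.5 (n_1 = 3)
R_2 = 24 (n_2 = 4)
R_3 = 31 (n_3 = 3)
R_4 = 29.5 (n_4 = 4)
Step 3: H = 12/(N(N+1)) * sum(R_i^2/n_i) - 3(N+1)
     = 12/(14*15) * (20.5^2/3 + 24^2/4 + 31^2/3 + 29.5^2/4) - 3*15
     = 0.057143 * 821.979 - 45
     = 1.970238.
Step 4: Ties present; correction factor C = 1 - 18/(14^3 - 14) = 0.993407. Corrected H = 1.970238 / 0.993407 = 1.983315.
Step 5: Under H0, H ~ chi^2(3); p-value = 0.575877.
Step 6: alpha = 0.1. fail to reject H0.

H = 1.9833, df = 3, p = 0.575877, fail to reject H0.


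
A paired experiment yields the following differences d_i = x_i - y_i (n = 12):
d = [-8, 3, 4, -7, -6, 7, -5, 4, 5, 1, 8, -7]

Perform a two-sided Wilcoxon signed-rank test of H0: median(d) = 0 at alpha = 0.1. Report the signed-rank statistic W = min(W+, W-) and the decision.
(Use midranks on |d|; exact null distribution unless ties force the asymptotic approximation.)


Step 1: Drop any zero differences (none here) and take |d_i|.
|d| = [8, 3, 4, 7, 6, 7, 5, 4, 5, 1, 8, 7]
Step 2: Midrank |d_i| (ties get averaged ranks).
ranks: |8|->11.5, |3|->2, |4|->3.5, |7|->9, |6|->7, |7|->9, |5|->5.5, |4|->3.5, |5|->5.5, |1|->1, |8|->11.5, |7|->9
Step 3: Attach original signs; sum ranks with positive sign and with negative sign.
W+ = 2 + 3.5 + 9 + 3.5 + 5.5 + 1 + 11.5 = 36
W- = 11.5 + 9 + 7 + 5.5 + 9 = 42
(Check: W+ + W- = 78 should equal n(n+1)/2 = 78.)
Step 4: Test statistic W = min(W+, W-) = 36.
Step 5: Ties in |d|, so use the tie-corrected normal approximation.
        E[W] = n(n+1)/4 = 12*13/4 = 39.
        Tie groups: |d|=4 (t=2), |d|=5 (t=2), |d|=7 (t=3), |d|=8 (t=2); sum(t^3 - t) = 42.
        Var[W] = n(n+1)(2n+1)/24 - sum(t^3-t)/48 = 3900/24 - 42/48 = 161.625.
        z = (W - E[W]) / sqrt(Var[W]) = (36 - 39) / 12.7132 = -0.2360.
        Two-sided p = 2*Phi(z) = 0.813452.
Step 6: alpha = 0.1. fail to reject H0.

W+ = 36, W- = 42, W = min = 36, p = 0.813452, fail to reject H0.


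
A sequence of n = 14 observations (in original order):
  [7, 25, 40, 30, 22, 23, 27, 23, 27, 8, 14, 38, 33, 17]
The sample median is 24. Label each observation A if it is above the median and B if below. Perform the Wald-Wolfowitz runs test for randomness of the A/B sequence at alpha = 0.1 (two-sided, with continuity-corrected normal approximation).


Step 1: Compute median = 24; label A = above, B = below.
Labels in order: BAAABBABABBAAB  (n_A = 7, n_B = 7)
Step 2: Count runs R = 9.
Step 3: Under H0 (random ordering), E[R] = 2*n_A*n_B/(n_A+n_B) + 1 = 2*7*7/14 + 1 = 8.0000.
        Var[R] = 2*n_A*n_B*(2*n_A*n_B - n_A - n_B) / ((n_A+n_B)^2 * (n_A+n_B-1)) = 8232/2548 = 3.2308.
        SD[R] = 1.7974.
Step 4: Continuity-corrected z = (R - 0.5 - E[R]) / SD[R] = (9 - 0.5 - 8.0000) / 1.7974 = 0.2782.
Step 5: Two-sided p-value via normal approximation = 2*(1 - Phi(|z|)) = 0.780879.
Step 6: alpha = 0.1. fail to reject H0.

R = 9, z = 0.2782, p = 0.780879, fail to reject H0.


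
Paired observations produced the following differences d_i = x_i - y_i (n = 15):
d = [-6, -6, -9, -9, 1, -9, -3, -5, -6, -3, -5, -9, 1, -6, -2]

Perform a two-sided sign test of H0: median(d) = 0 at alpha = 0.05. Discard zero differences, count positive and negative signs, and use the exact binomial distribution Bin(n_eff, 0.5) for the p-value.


Step 1: Discard zero differences. Original n = 15; n_eff = number of nonzero differences = 15.
Nonzero differences (with sign): -6, -6, -9, -9, +1, -9, -3, -5, -6, -3, -5, -9, +1, -6, -2
Step 2: Count signs: positive = 2, negative = 13.
Step 3: Under H0: P(positive) = 0.5, so the number of positives S ~ Bin(15, 0.5).
Step 4: Two-sided exact p-value = sum of Bin(15,0.5) probabilities at or below the observed probability = 0.007385.
Step 5: alpha = 0.05. reject H0.

n_eff = 15, pos = 2, neg = 13, p = 0.007385, reject H0.


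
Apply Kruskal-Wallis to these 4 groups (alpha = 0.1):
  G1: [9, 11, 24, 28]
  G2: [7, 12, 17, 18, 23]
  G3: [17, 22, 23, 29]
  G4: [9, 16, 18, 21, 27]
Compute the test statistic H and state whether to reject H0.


Step 1: Combine all N = 18 observations and assign midranks.
sorted (value, group, rank): (7,G2,1), (9,G1,2.5), (9,G4,2.5), (11,G1,4), (12,G2,5), (16,G4,6), (17,G2,7.5), (17,G3,7.5), (18,G2,9.5), (18,G4,9.5), (21,G4,11), (22,G3,12), (23,G2,13.5), (23,G3,13.5), (24,G1,15), (27,G4,16), (28,G1,17), (29,G3,18)
Step 2: Sum ranks within each group.
R_1 = 38.5 (n_1 = 4)
R_2 = 36.5 (n_2 = 5)
R_3 = 51 (n_3 = 4)
R_4 = 45 (n_4 = 5)
Step 3: H = 12/(N(N+1)) * sum(R_i^2/n_i) - 3(N+1)
     = 12/(18*19) * (38.5^2/4 + 36.5^2/5 + 51^2/4 + 45^2/5) - 3*19
     = 0.035088 * 1692.26 - 57
     = 2.377632.
Step 4: Ties present; correction factor C = 1 - 24/(18^3 - 18) = 0.995872. Corrected H = 2.377632 / 0.995872 = 2.387487.
Step 5: Under H0, H ~ chi^2(3); p-value = 0.495968.
Step 6: alpha = 0.1. fail to reject H0.

H = 2.3875, df = 3, p = 0.495968, fail to reject H0.


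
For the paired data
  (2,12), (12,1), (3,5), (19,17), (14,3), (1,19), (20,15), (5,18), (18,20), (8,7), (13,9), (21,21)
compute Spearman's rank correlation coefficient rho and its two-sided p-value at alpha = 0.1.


Step 1: Rank x and y separately (midranks; no ties here).
rank(x): 2->2, 12->6, 3->3, 19->10, 14->8, 1->1, 20->11, 5->4, 18->9, 8->5, 13->7, 21->12
rank(y): 12->6, 1->1, 5->3, 17->8, 3->2, 19->10, 15->7, 18->9, 20->11, 7->4, 9->5, 21->12
Step 2: d_i = R_x(i) - R_y(i); compute d_i^2.
  (2-6)^2=16, (6-1)^2=25, (3-3)^2=0, (10-8)^2=4, (8-2)^2=36, (1-10)^2=81, (11-7)^2=16, (4-9)^2=25, (9-11)^2=4, (5-4)^2=1, (7-5)^2=4, (12-12)^2=0
sum(d^2) = 212.
Step 3: rho = 1 - 6*212 / (12*(12^2 - 1)) = 1 - 1272/1716 = 0.258741.
Step 4: Under H0, t = rho * sqrt((n-2)/(1-rho^2)) = 0.8471 ~ t(10).
Step 5: Two-sided p-value from the t-distribution with 10 df = 0.416775.
Step 6: alpha = 0.1. fail to reject H0.

rho = 0.2587, p = 0.416775, fail to reject H0 at alpha = 0.1.


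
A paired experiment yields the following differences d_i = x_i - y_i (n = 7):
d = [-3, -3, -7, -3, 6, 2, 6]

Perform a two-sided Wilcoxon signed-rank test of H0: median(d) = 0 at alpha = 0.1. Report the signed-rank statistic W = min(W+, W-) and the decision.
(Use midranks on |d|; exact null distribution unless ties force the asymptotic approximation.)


Step 1: Drop any zero differences (none here) and take |d_i|.
|d| = [3, 3, 7, 3, 6, 2, 6]
Step 2: Midrank |d_i| (ties get averaged ranks).
ranks: |3|->3, |3|->3, |7|->7, |3|->3, |6|->5.5, |2|->1, |6|->5.5
Step 3: Attach original signs; sum ranks with positive sign and with negative sign.
W+ = 5.5 + 1 + 5.5 = 12
W- = 3 + 3 + 7 + 3 = 16
(Check: W+ + W- = 28 should equal n(n+1)/2 = 28.)
Step 4: Test statistic W = min(W+, W-) = 12.
Step 5: Ties in |d|, so use the tie-corrected normal approximation.
        E[W] = n(n+1)/4 = 7*8/4 = 14.
        Tie groups: |d|=3 (t=3), |d|=6 (t=2); sum(t^3 - t) = 30.
        Var[W] = n(n+1)(2n+1)/24 - sum(t^3-t)/48 = 840/24 - 30/48 = 34.375.
        z = (W - E[W]) / sqrt(Var[W]) = (12 - 14) / 5.8630 = -0.3411.
        Two-sided p = 2*Phi(z) = 0.733012.
Step 6: alpha = 0.1. fail to reject H0.

W+ = 12, W- = 16, W = min = 12, p = 0.733012, fail to reject H0.


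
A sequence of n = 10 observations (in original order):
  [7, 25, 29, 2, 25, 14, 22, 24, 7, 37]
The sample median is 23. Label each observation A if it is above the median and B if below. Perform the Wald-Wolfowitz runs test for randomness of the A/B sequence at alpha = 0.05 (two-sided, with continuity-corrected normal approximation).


Step 1: Compute median = 23; label A = above, B = below.
Labels in order: BAABABBABA  (n_A = 5, n_B = 5)
Step 2: Count runs R = 8.
Step 3: Under H0 (random ordering), E[R] = 2*n_A*n_B/(n_A+n_B) + 1 = 2*5*5/10 + 1 = 6.0000.
        Var[R] = 2*n_A*n_B*(2*n_A*n_B - n_A - n_B) / ((n_A+n_B)^2 * (n_A+n_B-1)) = 2000/900 = 2.2222.
        SD[R] = 1.4907.
Step 4: Continuity-corrected z = (R - 0.5 - E[R]) / SD[R] = (8 - 0.5 - 6.0000) / 1.4907 = 1.0062.
Step 5: Two-sided p-value via normal approximation = 2*(1 - Phi(|z|)) = 0.314305.
Step 6: alpha = 0.05. fail to reject H0.

R = 8, z = 1.0062, p = 0.314305, fail to reject H0.


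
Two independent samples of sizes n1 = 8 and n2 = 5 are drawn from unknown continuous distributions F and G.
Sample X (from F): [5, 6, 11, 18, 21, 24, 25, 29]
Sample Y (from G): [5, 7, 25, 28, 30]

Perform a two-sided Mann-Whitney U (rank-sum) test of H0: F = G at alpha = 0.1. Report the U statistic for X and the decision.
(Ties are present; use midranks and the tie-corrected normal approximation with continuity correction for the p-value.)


Step 1: Combine and sort all 13 observations; assign midranks.
sorted (value, group): (5,X), (5,Y), (6,X), (7,Y), (11,X), (18,X), (21,X), (24,X), (25,X), (25,Y), (28,Y), (29,X), (30,Y)
ranks: 5->1.5, 5->1.5, 6->3, 7->4, 11->5, 18->6, 21->7, 24->8, 25->9.5, 25->9.5, 28->11, 29->12, 30->13
Step 2: Rank sum for X: R1 = 1.5 + 3 + 5 + 6 + 7 + 8 + 9.5 + 12 = 52.
Step 3: U_X = R1 - n1(n1+1)/2 = 52 - 8*9/2 = 52 - 36 = 16.
       U_Y = n1*n2 - U_X = 40 - 16 = 24.
Step 4: Ties are present, so use the tie-corrected normal approximation (with continuity correction) for the p-value.
Step 5: p-value = 0.607419; compare to alpha = 0.1. fail to reject H0.

U_X = 16, p = 0.607419, fail to reject H0 at alpha = 0.1.


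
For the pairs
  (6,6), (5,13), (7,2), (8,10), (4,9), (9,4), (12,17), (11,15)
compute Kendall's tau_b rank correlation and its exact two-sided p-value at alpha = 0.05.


Step 1: Enumerate the 28 unordered pairs (i,j) with i<j and classify each by sign(x_j-x_i) * sign(y_j-y_i).
  (1,2):dx=-1,dy=+7->D; (1,3):dx=+1,dy=-4->D; (1,4):dx=+2,dy=+4->C; (1,5):dx=-2,dy=+3->D
  (1,6):dx=+3,dy=-2->D; (1,7):dx=+6,dy=+11->C; (1,8):dx=+5,dy=+9->C; (2,3):dx=+2,dy=-11->D
  (2,4):dx=+3,dy=-3->D; (2,5):dx=-1,dy=-4->C; (2,6):dx=+4,dy=-9->D; (2,7):dx=+7,dy=+4->C
  (2,8):dx=+6,dy=+2->C; (3,4):dx=+1,dy=+8->C; (3,5):dx=-3,dy=+7->D; (3,6):dx=+2,dy=+2->C
  (3,7):dx=+5,dy=+15->C; (3,8):dx=+4,dy=+13->C; (4,5):dx=-4,dy=-1->C; (4,6):dx=+1,dy=-6->D
  (4,7):dx=+4,dy=+7->C; (4,8):dx=+3,dy=+5->C; (5,6):dx=+5,dy=-5->D; (5,7):dx=+8,dy=+8->C
  (5,8):dx=+7,dy=+6->C; (6,7):dx=+3,dy=+13->C; (6,8):dx=+2,dy=+11->C; (7,8):dx=-1,dy=-2->C
Step 2: C = 18, D = 10, total pairs = 28.
Step 3: tau = (C - D)/(n(n-1)/2) = (18 - 10)/28 = 0.285714.
Step 4: Exact two-sided p-value (enumerate n! = 40320 permutations of y under H0): p = 0.398760.
Step 5: alpha = 0.05. fail to reject H0.

tau_b = 0.2857 (C=18, D=10), p = 0.398760, fail to reject H0.


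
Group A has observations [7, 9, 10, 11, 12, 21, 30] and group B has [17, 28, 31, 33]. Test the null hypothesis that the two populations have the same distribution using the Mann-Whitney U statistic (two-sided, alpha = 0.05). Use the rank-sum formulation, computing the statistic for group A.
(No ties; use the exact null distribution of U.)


Step 1: Combine and sort all 11 observations; assign midranks.
sorted (value, group): (7,X), (9,X), (10,X), (11,X), (12,X), (17,Y), (21,X), (28,Y), (30,X), (31,Y), (33,Y)
ranks: 7->1, 9->2, 10->3, 11->4, 12->5, 17->6, 21->7, 28->8, 30->9, 31->10, 33->11
Step 2: Rank sum for X: R1 = 1 + 2 + 3 + 4 + 5 + 7 + 9 = 31.
Step 3: U_X = R1 - n1(n1+1)/2 = 31 - 7*8/2 = 31 - 28 = 3.
       U_Y = n1*n2 - U_X = 28 - 3 = 25.
Step 4: No ties, so the exact null distribution of U (based on enumerating the C(11,7) = 330 equally likely rank assignments) gives the two-sided p-value.
Step 5: p-value = 0.042424; compare to alpha = 0.05. reject H0.

U_X = 3, p = 0.042424, reject H0 at alpha = 0.05.


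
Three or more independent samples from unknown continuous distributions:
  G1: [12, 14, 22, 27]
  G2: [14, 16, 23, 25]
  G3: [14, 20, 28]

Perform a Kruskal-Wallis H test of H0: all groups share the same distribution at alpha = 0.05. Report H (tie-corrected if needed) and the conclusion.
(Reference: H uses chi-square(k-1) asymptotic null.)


Step 1: Combine all N = 11 observations and assign midranks.
sorted (value, group, rank): (12,G1,1), (14,G1,3), (14,G2,3), (14,G3,3), (16,G2,5), (20,G3,6), (22,G1,7), (23,G2,8), (25,G2,9), (27,G1,10), (28,G3,11)
Step 2: Sum ranks within each group.
R_1 = 21 (n_1 = 4)
R_2 = 25 (n_2 = 4)
R_3 = 20 (n_3 = 3)
Step 3: H = 12/(N(N+1)) * sum(R_i^2/n_i) - 3(N+1)
     = 12/(11*12) * (21^2/4 + 25^2/4 + 20^2/3) - 3*12
     = 0.090909 * 399.833 - 36
     = 0.348485.
Step 4: Ties present; correction factor C = 1 - 24/(11^3 - 11) = 0.981818. Corrected H = 0.348485 / 0.981818 = 0.354938.
Step 5: Under H0, H ~ chi^2(2); p-value = 0.837387.
Step 6: alpha = 0.05. fail to reject H0.

H = 0.3549, df = 2, p = 0.837387, fail to reject H0.


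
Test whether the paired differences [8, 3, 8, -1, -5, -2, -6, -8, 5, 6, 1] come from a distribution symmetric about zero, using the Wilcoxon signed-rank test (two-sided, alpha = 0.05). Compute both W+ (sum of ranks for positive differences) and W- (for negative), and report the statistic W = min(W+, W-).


Step 1: Drop any zero differences (none here) and take |d_i|.
|d| = [8, 3, 8, 1, 5, 2, 6, 8, 5, 6, 1]
Step 2: Midrank |d_i| (ties get averaged ranks).
ranks: |8|->10, |3|->4, |8|->10, |1|->1.5, |5|->5.5, |2|->3, |6|->7.5, |8|->10, |5|->5.5, |6|->7.5, |1|->1.5
Step 3: Attach original signs; sum ranks with positive sign and with negative sign.
W+ = 10 + 4 + 10 + 5.5 + 7.5 + 1.5 = 38.5
W- = 1.5 + 5.5 + 3 + 7.5 + 10 = 27.5
(Check: W+ + W- = 66 should equal n(n+1)/2 = 66.)
Step 4: Test statistic W = min(W+, W-) = 27.5.
Step 5: Ties in |d|, so use the tie-corrected normal approximation.
        E[W] = n(n+1)/4 = 11*12/4 = 33.
        Tie groups: |d|=1 (t=2), |d|=5 (t=2), |d|=6 (t=2), |d|=8 (t=3); sum(t^3 - t) = 42.
        Var[W] = n(n+1)(2n+1)/24 - sum(t^3-t)/48 = 3036/24 - 42/48 = 125.625.
        z = (W - E[W]) / sqrt(Var[W]) = (27.5 - 33) / 11.2083 = -0.4907.
        Two-sided p = 2*Phi(z) = 0.623632.
Step 6: alpha = 0.05. fail to reject H0.

W+ = 38.5, W- = 27.5, W = min = 27.5, p = 0.623632, fail to reject H0.


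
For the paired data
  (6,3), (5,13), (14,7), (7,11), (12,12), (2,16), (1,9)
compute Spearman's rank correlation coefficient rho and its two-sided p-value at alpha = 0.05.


Step 1: Rank x and y separately (midranks; no ties here).
rank(x): 6->4, 5->3, 14->7, 7->5, 12->6, 2->2, 1->1
rank(y): 3->1, 13->6, 7->2, 11->4, 12->5, 16->7, 9->3
Step 2: d_i = R_x(i) - R_y(i); compute d_i^2.
  (4-1)^2=9, (3-6)^2=9, (7-2)^2=25, (5-4)^2=1, (6-5)^2=1, (2-7)^2=25, (1-3)^2=4
sum(d^2) = 74.
Step 3: rho = 1 - 6*74 / (7*(7^2 - 1)) = 1 - 444/336 = -0.321429.
Step 4: Under H0, t = rho * sqrt((n-2)/(1-rho^2)) = -0.7590 ~ t(5).
Step 5: Two-sided p-value from the t-distribution with 5 df = 0.482072.
Step 6: alpha = 0.05. fail to reject H0.

rho = -0.3214, p = 0.482072, fail to reject H0 at alpha = 0.05.


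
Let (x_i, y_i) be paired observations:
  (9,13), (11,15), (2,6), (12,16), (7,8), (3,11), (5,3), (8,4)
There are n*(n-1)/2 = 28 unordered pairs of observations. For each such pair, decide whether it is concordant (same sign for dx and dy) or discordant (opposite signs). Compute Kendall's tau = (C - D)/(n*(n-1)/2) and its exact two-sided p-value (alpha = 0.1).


Step 1: Enumerate the 28 unordered pairs (i,j) with i<j and classify each by sign(x_j-x_i) * sign(y_j-y_i).
  (1,2):dx=+2,dy=+2->C; (1,3):dx=-7,dy=-7->C; (1,4):dx=+3,dy=+3->C; (1,5):dx=-2,dy=-5->C
  (1,6):dx=-6,dy=-2->C; (1,7):dx=-4,dy=-10->C; (1,8):dx=-1,dy=-9->C; (2,3):dx=-9,dy=-9->C
  (2,4):dx=+1,dy=+1->C; (2,5):dx=-4,dy=-7->C; (2,6):dx=-8,dy=-4->C; (2,7):dx=-6,dy=-12->C
  (2,8):dx=-3,dy=-11->C; (3,4):dx=+10,dy=+10->C; (3,5):dx=+5,dy=+2->C; (3,6):dx=+1,dy=+5->C
  (3,7):dx=+3,dy=-3->D; (3,8):dx=+6,dy=-2->D; (4,5):dx=-5,dy=-8->C; (4,6):dx=-9,dy=-5->C
  (4,7):dx=-7,dy=-13->C; (4,8):dx=-4,dy=-12->C; (5,6):dx=-4,dy=+3->D; (5,7):dx=-2,dy=-5->C
  (5,8):dx=+1,dy=-4->D; (6,7):dx=+2,dy=-8->D; (6,8):dx=+5,dy=-7->D; (7,8):dx=+3,dy=+1->C
Step 2: C = 22, D = 6, total pairs = 28.
Step 3: tau = (C - D)/(n(n-1)/2) = (22 - 6)/28 = 0.571429.
Step 4: Exact two-sided p-value (enumerate n! = 40320 permutations of y under H0): p = 0.061012.
Step 5: alpha = 0.1. reject H0.

tau_b = 0.5714 (C=22, D=6), p = 0.061012, reject H0.
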